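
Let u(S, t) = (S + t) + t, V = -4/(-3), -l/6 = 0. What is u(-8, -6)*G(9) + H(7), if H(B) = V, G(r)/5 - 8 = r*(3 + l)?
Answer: -10496/3 ≈ -3498.7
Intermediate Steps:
l = 0 (l = -6*0 = 0)
G(r) = 40 + 15*r (G(r) = 40 + 5*(r*(3 + 0)) = 40 + 5*(r*3) = 40 + 5*(3*r) = 40 + 15*r)
V = 4/3 (V = -4*(-⅓) = 4/3 ≈ 1.3333)
u(S, t) = S + 2*t
H(B) = 4/3
u(-8, -6)*G(9) + H(7) = (-8 + 2*(-6))*(40 + 15*9) + 4/3 = (-8 - 12)*(40 + 135) + 4/3 = -20*175 + 4/3 = -3500 + 4/3 = -10496/3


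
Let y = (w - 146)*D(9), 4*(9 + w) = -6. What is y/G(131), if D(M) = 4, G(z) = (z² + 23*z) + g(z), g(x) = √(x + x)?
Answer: -48202/1553397 + 313*√262/203495007 ≈ -0.031005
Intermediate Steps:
g(x) = √2*√x (g(x) = √(2*x) = √2*√x)
w = -21/2 (w = -9 + (¼)*(-6) = -9 - 3/2 = -21/2 ≈ -10.500)
G(z) = z² + 23*z + √2*√z (G(z) = (z² + 23*z) + √2*√z = z² + 23*z + √2*√z)
y = -626 (y = (-21/2 - 146)*4 = -313/2*4 = -626)
y/G(131) = -626/(131² + 23*131 + √2*√131) = -626/(17161 + 3013 + √262) = -626/(20174 + √262)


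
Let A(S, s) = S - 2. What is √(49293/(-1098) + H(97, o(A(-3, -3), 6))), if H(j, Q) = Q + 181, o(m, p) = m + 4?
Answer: √2010926/122 ≈ 11.624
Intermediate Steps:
A(S, s) = -2 + S
o(m, p) = 4 + m
H(j, Q) = 181 + Q
√(49293/(-1098) + H(97, o(A(-3, -3), 6))) = √(49293/(-1098) + (181 + (4 + (-2 - 3)))) = √(49293*(-1/1098) + (181 + (4 - 5))) = √(-5477/122 + (181 - 1)) = √(-5477/122 + 180) = √(16483/122) = √2010926/122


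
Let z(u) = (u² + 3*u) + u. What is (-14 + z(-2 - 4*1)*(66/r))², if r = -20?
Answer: 71824/25 ≈ 2873.0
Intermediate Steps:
z(u) = u² + 4*u
(-14 + z(-2 - 4*1)*(66/r))² = (-14 + ((-2 - 4*1)*(4 + (-2 - 4*1)))*(66/(-20)))² = (-14 + ((-2 - 4)*(4 + (-2 - 4)))*(66*(-1/20)))² = (-14 - 6*(4 - 6)*(-33/10))² = (-14 - 6*(-2)*(-33/10))² = (-14 + 12*(-33/10))² = (-14 - 198/5)² = (-268/5)² = 71824/25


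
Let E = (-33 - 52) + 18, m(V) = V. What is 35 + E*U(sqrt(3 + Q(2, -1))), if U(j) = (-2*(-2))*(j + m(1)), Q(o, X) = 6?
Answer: -1037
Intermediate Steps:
U(j) = 4 + 4*j (U(j) = (-2*(-2))*(j + 1) = 4*(1 + j) = 4 + 4*j)
E = -67 (E = -85 + 18 = -67)
35 + E*U(sqrt(3 + Q(2, -1))) = 35 - 67*(4 + 4*sqrt(3 + 6)) = 35 - 67*(4 + 4*sqrt(9)) = 35 - 67*(4 + 4*3) = 35 - 67*(4 + 12) = 35 - 67*16 = 35 - 1072 = -1037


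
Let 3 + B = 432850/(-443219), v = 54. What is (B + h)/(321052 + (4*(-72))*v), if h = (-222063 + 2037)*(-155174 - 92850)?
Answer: 24187226987238149/135403404500 ≈ 1.7863e+5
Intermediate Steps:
h = 54571728624 (h = -220026*(-248024) = 54571728624)
B = -1762507/443219 (B = -3 + 432850/(-443219) = -3 + 432850*(-1/443219) = -3 - 432850/443219 = -1762507/443219 ≈ -3.9766)
(B + h)/(321052 + (4*(-72))*v) = (-1762507/443219 + 54571728624)/(321052 + (4*(-72))*54) = 24187226987238149/(443219*(321052 - 288*54)) = 24187226987238149/(443219*(321052 - 15552)) = (24187226987238149/443219)/305500 = (24187226987238149/443219)*(1/305500) = 24187226987238149/135403404500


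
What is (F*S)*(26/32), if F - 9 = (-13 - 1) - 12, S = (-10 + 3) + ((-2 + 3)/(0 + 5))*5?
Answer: 663/8 ≈ 82.875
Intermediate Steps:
S = -6 (S = -7 + (1/5)*5 = -7 + (1*(⅕))*5 = -7 + (⅕)*5 = -7 + 1 = -6)
F = -17 (F = 9 + ((-13 - 1) - 12) = 9 + (-14 - 12) = 9 - 26 = -17)
(F*S)*(26/32) = (-17*(-6))*(26/32) = 102*(26*(1/32)) = 102*(13/16) = 663/8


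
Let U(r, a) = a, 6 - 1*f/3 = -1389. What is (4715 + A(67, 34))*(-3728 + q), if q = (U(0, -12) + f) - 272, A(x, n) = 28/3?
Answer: 2451929/3 ≈ 8.1731e+5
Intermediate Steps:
f = 4185 (f = 18 - 3*(-1389) = 18 + 4167 = 4185)
A(x, n) = 28/3 (A(x, n) = 28*(1/3) = 28/3)
q = 3901 (q = (-12 + 4185) - 272 = 4173 - 272 = 3901)
(4715 + A(67, 34))*(-3728 + q) = (4715 + 28/3)*(-3728 + 3901) = (14173/3)*173 = 2451929/3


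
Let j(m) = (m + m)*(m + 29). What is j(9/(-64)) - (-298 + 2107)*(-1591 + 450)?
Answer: 4227196689/2048 ≈ 2.0641e+6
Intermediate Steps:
j(m) = 2*m*(29 + m) (j(m) = (2*m)*(29 + m) = 2*m*(29 + m))
j(9/(-64)) - (-298 + 2107)*(-1591 + 450) = 2*(9/(-64))*(29 + 9/(-64)) - (-298 + 2107)*(-1591 + 450) = 2*(9*(-1/64))*(29 + 9*(-1/64)) - 1809*(-1141) = 2*(-9/64)*(29 - 9/64) - 1*(-2064069) = 2*(-9/64)*(1847/64) + 2064069 = -16623/2048 + 2064069 = 4227196689/2048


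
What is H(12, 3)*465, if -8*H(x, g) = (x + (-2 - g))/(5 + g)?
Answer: -3255/64 ≈ -50.859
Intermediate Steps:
H(x, g) = -(-2 + x - g)/(8*(5 + g)) (H(x, g) = -(x + (-2 - g))/(8*(5 + g)) = -(-2 + x - g)/(8*(5 + g)))
H(12, 3)*465 = ((2 + 3 - 1*12)/(8*(5 + 3)))*465 = ((⅛)*(2 + 3 - 12)/8)*465 = ((⅛)*(⅛)*(-7))*465 = -7/64*465 = -3255/64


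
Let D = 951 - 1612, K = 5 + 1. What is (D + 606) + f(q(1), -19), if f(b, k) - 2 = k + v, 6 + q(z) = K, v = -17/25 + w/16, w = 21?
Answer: -28547/400 ≈ -71.367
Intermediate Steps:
K = 6
v = 253/400 (v = -17/25 + 21/16 = 253/400 ≈ 0.63250)
q(z) = 0 (q(z) = -6 + 6 = 0)
D = -661
f(b, k) = 1053/400 + k (f(b, k) = 2 + (k + 253/400) = 2 + (253/400 + k) = 1053/400 + k)
(D + 606) + f(q(1), -19) = (-661 + 606) + (1053/400 - 19) = -55 - 6547/400 = -28547/400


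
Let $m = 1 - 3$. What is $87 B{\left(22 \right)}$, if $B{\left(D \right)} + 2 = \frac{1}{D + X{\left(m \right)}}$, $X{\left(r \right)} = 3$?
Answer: $- \frac{4263}{25} \approx -170.52$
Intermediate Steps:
$m = -2$ ($m = 1 - 3 = -2$)
$B{\left(D \right)} = -2 + \frac{1}{3 + D}$ ($B{\left(D \right)} = -2 + \frac{1}{D + 3} = -2 + \frac{1}{3 + D}$)
$87 B{\left(22 \right)} = 87 \frac{-5 - 44}{3 + 22} = 87 \frac{-5 - 44}{25} = 87 \cdot \frac{1}{25} \left(-49\right) = 87 \left(- \frac{49}{25}\right) = - \frac{4263}{25}$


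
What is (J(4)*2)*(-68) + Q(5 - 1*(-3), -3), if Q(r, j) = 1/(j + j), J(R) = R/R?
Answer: -817/6 ≈ -136.17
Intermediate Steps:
J(R) = 1
Q(r, j) = 1/(2*j)
(J(4)*2)*(-68) + Q(5 - 1*(-3), -3) = (1*2)*(-68) + (½)/(-3) = 2*(-68) + (½)*(-⅓) = -136 - ⅙ = -817/6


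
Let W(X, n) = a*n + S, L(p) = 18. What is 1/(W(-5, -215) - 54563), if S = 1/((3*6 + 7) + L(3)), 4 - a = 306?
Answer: 43/445782 ≈ 9.6460e-5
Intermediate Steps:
a = -302 (a = 4 - 1*306 = 4 - 306 = -302)
S = 1/43 (S = 1/((3*6 + 7) + 18) = 1/((18 + 7) + 18) = 1/(25 + 18) = 1/43 ≈ 0.023256)
W(X, n) = 1/43 - 302*n (W(X, n) = -302*n + 1/43 = 1/43 - 302*n)
1/(W(-5, -215) - 54563) = 1/((1/43 - 302*(-215)) - 54563) = 1/((1/43 + 64930) - 54563) = 1/(2791991/43 - 54563) = 1/(445782/43) = 43/445782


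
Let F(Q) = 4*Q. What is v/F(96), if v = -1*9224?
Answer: -1153/48 ≈ -24.021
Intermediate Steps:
v = -9224
v/F(96) = -9224/(4*96) = -9224/384 = -9224*1/384 = -1153/48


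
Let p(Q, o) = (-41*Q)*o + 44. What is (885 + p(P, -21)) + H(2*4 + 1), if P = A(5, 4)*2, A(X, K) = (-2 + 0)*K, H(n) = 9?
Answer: -12838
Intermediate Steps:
A(X, K) = -2*K
P = -16 (P = -2*4*2 = -8*2 = -16)
p(Q, o) = 44 - 41*Q*o (p(Q, o) = -41*Q*o + 44 = 44 - 41*Q*o)
(885 + p(P, -21)) + H(2*4 + 1) = (885 + (44 - 41*(-16)*(-21))) + 9 = (885 + (44 - 13776)) + 9 = (885 - 13732) + 9 = -12847 + 9 = -12838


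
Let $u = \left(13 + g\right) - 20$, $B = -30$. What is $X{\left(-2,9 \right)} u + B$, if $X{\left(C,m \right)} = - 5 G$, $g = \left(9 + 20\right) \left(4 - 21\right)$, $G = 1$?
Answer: $2470$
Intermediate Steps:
$g = -493$ ($g = 29 \left(-17\right) = -493$)
$u = -500$ ($u = \left(13 - 493\right) - 20 = -480 - 20 = -500$)
$X{\left(C,m \right)} = -5$ ($X{\left(C,m \right)} = \left(-5\right) 1 = -5$)
$X{\left(-2,9 \right)} u + B = \left(-5\right) \left(-500\right) - 30 = 2500 - 30 = 2470$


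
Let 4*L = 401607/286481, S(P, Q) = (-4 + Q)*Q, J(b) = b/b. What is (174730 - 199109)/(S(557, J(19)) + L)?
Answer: 27936481196/3036165 ≈ 9201.2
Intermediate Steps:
J(b) = 1
S(P, Q) = Q*(-4 + Q)
L = 401607/1145924 (L = (401607/286481)/4 = (401607*(1/286481))/4 = (¼)*(401607/286481) = 401607/1145924 ≈ 0.35047)
(174730 - 199109)/(S(557, J(19)) + L) = (174730 - 199109)/(1*(-4 + 1) + 401607/1145924) = -24379/(1*(-3) + 401607/1145924) = -24379/(-3 + 401607/1145924) = -24379/(-3036165/1145924) = -24379*(-1145924/3036165) = 27936481196/3036165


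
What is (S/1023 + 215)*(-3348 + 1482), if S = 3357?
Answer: -138893844/341 ≈ -4.0731e+5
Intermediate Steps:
(S/1023 + 215)*(-3348 + 1482) = (3357/1023 + 215)*(-3348 + 1482) = (3357*(1/1023) + 215)*(-1866) = (1119/341 + 215)*(-1866) = (74434/341)*(-1866) = -138893844/341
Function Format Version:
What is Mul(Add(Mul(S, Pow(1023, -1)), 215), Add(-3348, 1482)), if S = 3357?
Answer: Rational(-138893844, 341) ≈ -4.0731e+5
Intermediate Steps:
Mul(Add(Mul(S, Pow(1023, -1)), 215), Add(-3348, 1482)) = Mul(Add(Mul(3357, Pow(1023, -1)), 215), Add(-3348, 1482)) = Mul(Add(Mul(3357, Rational(1, 1023)), 215), -1866) = Mul(Add(Rational(1119, 341), 215), -1866) = Mul(Rational(74434, 341), -1866) = Rational(-138893844, 341)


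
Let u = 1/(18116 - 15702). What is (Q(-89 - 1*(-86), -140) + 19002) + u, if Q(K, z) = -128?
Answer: 45561837/2414 ≈ 18874.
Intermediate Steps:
u = 1/2414 ≈ 0.00041425
(Q(-89 - 1*(-86), -140) + 19002) + u = (-128 + 19002) + 1/2414 = 18874 + 1/2414 = 45561837/2414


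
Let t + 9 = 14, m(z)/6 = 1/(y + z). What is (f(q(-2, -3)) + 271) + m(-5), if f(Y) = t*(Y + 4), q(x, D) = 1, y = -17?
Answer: 3253/11 ≈ 295.73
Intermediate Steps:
m(z) = 6/(-17 + z)
t = 5 (t = -9 + 14 = 5)
f(Y) = 20 + 5*Y (f(Y) = 5*(Y + 4) = 5*(4 + Y) = 20 + 5*Y)
(f(q(-2, -3)) + 271) + m(-5) = ((20 + 5*1) + 271) + 6/(-17 - 5) = ((20 + 5) + 271) + 6/(-22) = (25 + 271) + 6*(-1/22) = 296 - 3/11 = 3253/11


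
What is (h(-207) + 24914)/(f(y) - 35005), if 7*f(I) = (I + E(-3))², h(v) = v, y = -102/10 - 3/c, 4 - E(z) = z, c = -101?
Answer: -44106318725/62487487674 ≈ -0.70584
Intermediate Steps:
E(z) = 4 - z
y = -5136/505 (y = -102/10 - 3/(-101) = -102*⅒ - 3*(-1/101) = -51/5 + 3/101 = -5136/505 ≈ -10.170)
f(I) = (7 + I)²/7 (f(I) = (I + (4 - 1*(-3)))²/7 = (I + (4 + 3))²/7 = (I + 7)²/7 = (7 + I)²/7)
(h(-207) + 24914)/(f(y) - 35005) = (-207 + 24914)/((7 - 5136/505)²/7 - 35005) = 24707/((-1601/505)²/7 - 35005) = 24707/((⅐)*(2563201/255025) - 35005) = 24707/(2563201/1785175 - 35005) = 24707/(-62487487674/1785175) = 24707*(-1785175/62487487674) = -44106318725/62487487674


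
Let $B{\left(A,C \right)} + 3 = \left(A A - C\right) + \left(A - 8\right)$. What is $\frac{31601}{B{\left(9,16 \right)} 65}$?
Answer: $\frac{31601}{4095} \approx 7.717$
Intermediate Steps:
$B{\left(A,C \right)} = -11 + A + A^{2} - C$ ($B{\left(A,C \right)} = -3 + \left(\left(A A - C\right) + \left(A - 8\right)\right) = -3 + \left(\left(A^{2} - C\right) + \left(A - 8\right)\right) = -3 + \left(\left(A^{2} - C\right) + \left(-8 + A\right)\right) = -3 + \left(-8 + A + A^{2} - C\right) = -11 + A + A^{2} - C$)
$\frac{31601}{B{\left(9,16 \right)} 65} = \frac{31601}{\left(-11 + 9 + 9^{2} - 16\right) 65} = \frac{31601}{\left(-11 + 9 + 81 - 16\right) 65} = \frac{31601}{63 \cdot 65} = \frac{31601}{4095}$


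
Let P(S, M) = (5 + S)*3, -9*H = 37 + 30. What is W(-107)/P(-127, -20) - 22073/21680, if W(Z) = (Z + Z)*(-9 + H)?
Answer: -379678711/35706960 ≈ -10.633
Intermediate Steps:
H = -67/9 (H = -(37 + 30)/9 = -⅑*67 = -67/9 ≈ -7.4444)
P(S, M) = 15 + 3*S
W(Z) = -296*Z/9 (W(Z) = (Z + Z)*(-9 - 67/9) = (2*Z)*(-148/9) = -296*Z/9)
W(-107)/P(-127, -20) - 22073/21680 = (-296/9*(-107))/(15 + 3*(-127)) - 22073/21680 = 31672/(9*(15 - 381)) - 22073*1/21680 = (31672/9)/(-366) - 22073/21680 = (31672/9)*(-1/366) - 22073/21680 = -15836/1647 - 22073/21680 = -379678711/35706960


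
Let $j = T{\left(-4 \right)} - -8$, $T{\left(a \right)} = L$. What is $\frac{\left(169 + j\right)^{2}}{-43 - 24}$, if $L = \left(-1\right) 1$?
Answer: $- \frac{30976}{67} \approx -462.33$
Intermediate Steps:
$L = -1$
$T{\left(a \right)} = -1$
$j = 7$ ($j = -1 - -8 = -1 + 8 = 7$)
$\frac{\left(169 + j\right)^{2}}{-43 - 24} = \frac{\left(169 + 7\right)^{2}}{-43 - 24} = \frac{176^{2}}{-67} = 30976 \left(- \frac{1}{67}\right) = - \frac{30976}{67}$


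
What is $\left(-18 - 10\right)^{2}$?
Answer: $784$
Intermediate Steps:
$\left(-18 - 10\right)^{2} = \left(-28\right)^{2} = 784$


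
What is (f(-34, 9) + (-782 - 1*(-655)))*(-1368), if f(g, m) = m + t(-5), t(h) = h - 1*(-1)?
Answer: 166896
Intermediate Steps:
t(h) = 1 + h (t(h) = h + 1 = 1 + h)
f(g, m) = -4 + m (f(g, m) = m + (1 - 5) = m - 4 = -4 + m)
(f(-34, 9) + (-782 - 1*(-655)))*(-1368) = ((-4 + 9) + (-782 - 1*(-655)))*(-1368) = (5 + (-782 + 655))*(-1368) = (5 - 127)*(-1368) = -122*(-1368) = 166896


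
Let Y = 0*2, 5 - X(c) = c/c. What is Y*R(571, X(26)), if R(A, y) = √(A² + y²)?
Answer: 0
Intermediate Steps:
X(c) = 4 (X(c) = 5 - c/c = 5 - 1*1 = 5 - 1 = 4)
Y = 0
Y*R(571, X(26)) = 0*√(571² + 4²) = 0*√(326041 + 16) = 0*√326057 = 0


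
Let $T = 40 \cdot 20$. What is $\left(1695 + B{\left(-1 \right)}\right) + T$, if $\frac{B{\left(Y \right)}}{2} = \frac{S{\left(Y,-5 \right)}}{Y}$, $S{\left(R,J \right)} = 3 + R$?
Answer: $2491$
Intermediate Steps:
$T = 800$
$B{\left(Y \right)} = \frac{2 \left(3 + Y\right)}{Y}$ ($B{\left(Y \right)} = 2 \frac{3 + Y}{Y} = \frac{2 \left(3 + Y\right)}{Y}$)
$\left(1695 + B{\left(-1 \right)}\right) + T = \left(1695 + \left(2 + \frac{6}{-1}\right)\right) + 800 = \left(1695 + \left(2 + 6 \left(-1\right)\right)\right) + 800 = \left(1695 + \left(2 - 6\right)\right) + 800 = \left(1695 - 4\right) + 800 = 1691 + 800 = 2491$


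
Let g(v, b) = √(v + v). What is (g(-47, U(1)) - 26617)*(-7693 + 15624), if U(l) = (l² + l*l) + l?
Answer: -211099427 + 7931*I*√94 ≈ -2.111e+8 + 76894.0*I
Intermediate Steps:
U(l) = l + 2*l² (U(l) = (l² + l²) + l = 2*l² + l = l + 2*l²)
g(v, b) = √2*√v (g(v, b) = √(2*v) = √2*√v)
(g(-47, U(1)) - 26617)*(-7693 + 15624) = (√2*√(-47) - 26617)*(-7693 + 15624) = (√2*(I*√47) - 26617)*7931 = (I*√94 - 26617)*7931 = (-26617 + I*√94)*7931 = -211099427 + 7931*I*√94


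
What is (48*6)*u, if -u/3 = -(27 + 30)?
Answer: 49248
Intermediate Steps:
u = 171 (u = -(-3)*(27 + 30) = -(-3)*57 = -3*(-57) = 171)
(48*6)*u = (48*6)*171 = 288*171 = 49248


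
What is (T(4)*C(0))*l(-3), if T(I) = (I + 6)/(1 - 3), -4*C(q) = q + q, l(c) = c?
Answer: 0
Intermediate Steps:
C(q) = -q/2 (C(q) = -(q + q)/4 = -q/2)
T(I) = -3 - I/2 (T(I) = (6 + I)/(-2) = (6 + I)*(-½) = -3 - I/2)
(T(4)*C(0))*l(-3) = ((-3 - ½*4)*(-½*0))*(-3) = ((-3 - 2)*0)*(-3) = -5*0*(-3) = 0*(-3) = 0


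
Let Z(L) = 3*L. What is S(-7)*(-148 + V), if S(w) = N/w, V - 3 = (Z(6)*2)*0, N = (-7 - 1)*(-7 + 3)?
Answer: 4640/7 ≈ 662.86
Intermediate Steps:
N = 32 (N = -8*(-4) = 32)
V = 3 (V = 3 + ((3*6)*2)*0 = 3 + (18*2)*0 = 3 + 36*0 = 3 + 0 = 3)
S(w) = 32/w
S(-7)*(-148 + V) = (32/(-7))*(-148 + 3) = (32*(-⅐))*(-145) = -32/7*(-145) = 4640/7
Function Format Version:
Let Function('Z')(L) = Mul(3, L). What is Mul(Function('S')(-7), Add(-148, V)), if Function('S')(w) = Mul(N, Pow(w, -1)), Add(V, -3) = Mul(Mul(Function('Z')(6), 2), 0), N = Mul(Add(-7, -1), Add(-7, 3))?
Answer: Rational(4640, 7) ≈ 662.86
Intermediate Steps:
N = 32 (N = Mul(-8, -4) = 32)
V = 3 (V = Add(3, Mul(Mul(Mul(3, 6), 2), 0)) = Add(3, Mul(Mul(18, 2), 0)) = Add(3, Mul(36, 0)) = Add(3, 0) = 3)
Function('S')(w) = Mul(32, Pow(w, -1))
Mul(Function('S')(-7), Add(-148, V)) = Mul(Mul(32, Pow(-7, -1)), Add(-148, 3)) = Mul(Mul(32, Rational(-1, 7)), -145) = Mul(Rational(-32, 7), -145) = Rational(4640, 7)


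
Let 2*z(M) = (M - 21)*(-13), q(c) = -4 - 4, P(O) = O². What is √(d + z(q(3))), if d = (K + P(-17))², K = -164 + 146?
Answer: √294518/2 ≈ 271.35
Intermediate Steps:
q(c) = -8
K = -18
z(M) = 273/2 - 13*M/2 (z(M) = ((M - 21)*(-13))/2 = ((-21 + M)*(-13))/2 = (273 - 13*M)/2 = 273/2 - 13*M/2)
d = 73441 (d = (-18 + (-17)²)² = (-18 + 289)² = 271² = 73441)
√(d + z(q(3))) = √(73441 + (273/2 - 13/2*(-8))) = √(73441 + (273/2 + 52)) = √(73441 + 377/2) = √(147259/2) = √294518/2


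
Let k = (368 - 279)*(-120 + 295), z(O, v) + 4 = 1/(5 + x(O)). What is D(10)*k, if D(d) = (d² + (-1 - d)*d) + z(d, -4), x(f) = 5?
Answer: -432985/2 ≈ -2.1649e+5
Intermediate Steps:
z(O, v) = -39/10 (z(O, v) = -4 + 1/(5 + 5) = -4 + 1/10 = -4 + ⅒ = -39/10)
D(d) = -39/10 + d² + d*(-1 - d) (D(d) = (d² + (-1 - d)*d) - 39/10 = (d² + d*(-1 - d)) - 39/10 = -39/10 + d² + d*(-1 - d))
k = 15575 (k = 89*175 = 15575)
D(10)*k = (-39/10 - 1*10)*15575 = (-39/10 - 10)*15575 = -139/10*15575 = -432985/2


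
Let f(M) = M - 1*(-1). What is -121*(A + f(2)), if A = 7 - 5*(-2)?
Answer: -2420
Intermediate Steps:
f(M) = 1 + M (f(M) = M + 1 = 1 + M)
A = 17 (A = 7 + 10 = 17)
-121*(A + f(2)) = -121*(17 + (1 + 2)) = -121*(17 + 3) = -121*20 = -2420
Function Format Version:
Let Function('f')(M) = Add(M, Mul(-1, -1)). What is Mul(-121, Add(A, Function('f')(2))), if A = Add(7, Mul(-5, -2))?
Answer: -2420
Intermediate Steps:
Function('f')(M) = Add(1, M) (Function('f')(M) = Add(M, 1) = Add(1, M))
A = 17 (A = Add(7, 10) = 17)
Mul(-121, Add(A, Function('f')(2))) = Mul(-121, Add(17, Add(1, 2))) = Mul(-121, Add(17, 3)) = Mul(-121, 20) = -2420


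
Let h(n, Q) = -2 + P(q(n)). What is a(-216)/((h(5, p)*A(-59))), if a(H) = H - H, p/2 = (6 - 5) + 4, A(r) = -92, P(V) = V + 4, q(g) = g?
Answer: 0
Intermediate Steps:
P(V) = 4 + V
p = 10 (p = 2*((6 - 5) + 4) = 2*(1 + 4) = 2*5 = 10)
h(n, Q) = 2 + n (h(n, Q) = -2 + (4 + n) = 2 + n)
a(H) = 0
a(-216)/((h(5, p)*A(-59))) = 0/(((2 + 5)*(-92))) = 0/((7*(-92))) = 0/(-644) = 0*(-1/644) = 0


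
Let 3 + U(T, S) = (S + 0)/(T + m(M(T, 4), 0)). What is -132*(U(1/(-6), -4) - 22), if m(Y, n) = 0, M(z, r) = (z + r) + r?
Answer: 132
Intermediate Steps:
M(z, r) = z + 2*r (M(z, r) = (r + z) + r = z + 2*r)
U(T, S) = -3 + S/T (U(T, S) = -3 + (S + 0)/(T + 0) = -3 + S/T)
-132*(U(1/(-6), -4) - 22) = -132*((-3 - 4/(1/(-6))) - 22) = -132*((-3 - 4/(-1/6)) - 22) = -132*((-3 - 4*(-6)) - 22) = -132*((-3 + 24) - 22) = -132*(21 - 22) = -132*(-1) = 132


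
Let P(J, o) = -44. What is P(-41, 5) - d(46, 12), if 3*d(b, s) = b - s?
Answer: -166/3 ≈ -55.333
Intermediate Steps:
d(b, s) = -s/3 + b/3 (d(b, s) = (b - s)/3 = -s/3 + b/3)
P(-41, 5) - d(46, 12) = -44 - (-1/3*12 + (1/3)*46) = -44 - (-4 + 46/3) = -44 - 1*34/3 = -44 - 34/3 = -166/3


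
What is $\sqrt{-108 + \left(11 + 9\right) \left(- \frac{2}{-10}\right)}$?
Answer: $2 i \sqrt{26} \approx 10.198 i$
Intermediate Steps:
$\sqrt{-108 + \left(11 + 9\right) \left(- \frac{2}{-10}\right)} = \sqrt{-108 + 20 \left(\left(-2\right) \left(- \frac{1}{10}\right)\right)} = \sqrt{-108 + 20 \cdot \frac{1}{5}} = \sqrt{-108 + 4} = \sqrt{-104} = 2 i \sqrt{26}$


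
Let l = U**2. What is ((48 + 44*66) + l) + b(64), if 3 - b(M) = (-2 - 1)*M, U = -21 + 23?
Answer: 3151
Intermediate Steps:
U = 2
b(M) = 3 + 3*M (b(M) = 3 - (-2 - 1)*M = 3 - (-3)*M = 3 + 3*M)
l = 4 (l = 2**2 = 4)
((48 + 44*66) + l) + b(64) = ((48 + 44*66) + 4) + (3 + 3*64) = ((48 + 2904) + 4) + (3 + 192) = (2952 + 4) + 195 = 2956 + 195 = 3151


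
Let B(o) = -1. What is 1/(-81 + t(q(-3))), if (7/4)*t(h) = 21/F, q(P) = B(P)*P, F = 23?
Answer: -23/1851 ≈ -0.012426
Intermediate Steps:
q(P) = -P
t(h) = 12/23 (t(h) = 4*(21/23)/7 = 4*(21*(1/23))/7 = (4/7)*(21/23) = 12/23)
1/(-81 + t(q(-3))) = 1/(-81 + 12/23) = 1/(-1851/23) = -23/1851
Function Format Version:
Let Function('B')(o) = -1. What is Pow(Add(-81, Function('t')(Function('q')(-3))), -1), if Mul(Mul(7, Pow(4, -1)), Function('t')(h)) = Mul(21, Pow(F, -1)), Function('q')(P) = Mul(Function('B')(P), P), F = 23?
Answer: Rational(-23, 1851) ≈ -0.012426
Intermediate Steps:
Function('q')(P) = Mul(-1, P)
Function('t')(h) = Rational(12, 23) (Function('t')(h) = Mul(Rational(4, 7), Mul(21, Pow(23, -1))) = Mul(Rational(4, 7), Mul(21, Rational(1, 23))) = Mul(Rational(4, 7), Rational(21, 23)) = Rational(12, 23))
Pow(Add(-81, Function('t')(Function('q')(-3))), -1) = Pow(Add(-81, Rational(12, 23)), -1) = Pow(Rational(-1851, 23), -1) = Rational(-23, 1851)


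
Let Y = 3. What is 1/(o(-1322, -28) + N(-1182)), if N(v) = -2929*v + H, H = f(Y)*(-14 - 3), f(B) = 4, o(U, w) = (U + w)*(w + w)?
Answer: 1/3537610 ≈ 2.8268e-7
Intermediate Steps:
o(U, w) = 2*w*(U + w) (o(U, w) = (U + w)*(2*w) = 2*w*(U + w))
H = -68 (H = 4*(-14 - 3) = 4*(-17) = -68)
N(v) = -68 - 2929*v (N(v) = -2929*v - 68 = -68 - 2929*v)
1/(o(-1322, -28) + N(-1182)) = 1/(2*(-28)*(-1322 - 28) + (-68 - 2929*(-1182))) = 1/(2*(-28)*(-1350) + (-68 + 3462078)) = 1/(75600 + 3462010) = 1/3537610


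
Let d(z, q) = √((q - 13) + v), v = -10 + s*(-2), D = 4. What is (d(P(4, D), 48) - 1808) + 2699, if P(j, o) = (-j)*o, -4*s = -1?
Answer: 891 + 7*√2/2 ≈ 895.95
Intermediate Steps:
s = ¼ (s = -¼*(-1) = ¼ ≈ 0.25000)
v = -21/2 (v = -10 + (¼)*(-2) = -10 - ½ = -21/2 ≈ -10.500)
P(j, o) = -j*o
d(z, q) = √(-47/2 + q) (d(z, q) = √((q - 13) - 21/2) = √((-13 + q) - 21/2) = √(-47/2 + q))
(d(P(4, D), 48) - 1808) + 2699 = (√(-94 + 4*48)/2 - 1808) + 2699 = (√(-94 + 192)/2 - 1808) + 2699 = (√98/2 - 1808) + 2699 = ((7*√2)/2 - 1808) + 2699 = (7*√2/2 - 1808) + 2699 = (-1808 + 7*√2/2) + 2699 = 891 + 7*√2/2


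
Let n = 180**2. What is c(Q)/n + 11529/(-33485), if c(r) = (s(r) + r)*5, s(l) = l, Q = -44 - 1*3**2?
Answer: -7825733/21698280 ≈ -0.36066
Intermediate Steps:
Q = -53 (Q = -44 - 1*9 = -44 - 9 = -53)
n = 32400
c(r) = 10*r (c(r) = (r + r)*5 = (2*r)*5 = 10*r)
c(Q)/n + 11529/(-33485) = (10*(-53))/32400 + 11529/(-33485) = -530*1/32400 + 11529*(-1/33485) = -53/3240 - 11529/33485 = -7825733/21698280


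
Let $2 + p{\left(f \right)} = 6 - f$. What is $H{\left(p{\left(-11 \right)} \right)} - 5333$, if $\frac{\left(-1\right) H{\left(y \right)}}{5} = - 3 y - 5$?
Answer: $-5083$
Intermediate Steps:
$p{\left(f \right)} = 4 - f$ ($p{\left(f \right)} = -2 - \left(-6 + f\right) = 4 - f$)
$H{\left(y \right)} = 25 + 15 y$ ($H{\left(y \right)} = - 5 \left(- 3 y - 5\right) = - 5 \left(-5 - 3 y\right) = 25 + 15 y$)
$H{\left(p{\left(-11 \right)} \right)} - 5333 = \left(25 + 15 \left(4 - -11\right)\right) - 5333 = \left(25 + 15 \left(4 + 11\right)\right) - 5333 = \left(25 + 15 \cdot 15\right) - 5333 = \left(25 + 225\right) - 5333 = 250 - 5333 = -5083$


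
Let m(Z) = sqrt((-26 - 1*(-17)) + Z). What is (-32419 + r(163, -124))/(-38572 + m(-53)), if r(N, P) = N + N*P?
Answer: 1011897848/743899623 + 26234*I*sqrt(62)/743899623 ≈ 1.3603 + 0.00027768*I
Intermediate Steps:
m(Z) = sqrt(-9 + Z) (m(Z) = sqrt((-26 + 17) + Z) = sqrt(-9 + Z))
(-32419 + r(163, -124))/(-38572 + m(-53)) = (-32419 + 163*(1 - 124))/(-38572 + sqrt(-9 - 53)) = (-32419 + 163*(-123))/(-38572 + sqrt(-62)) = (-32419 - 20049)/(-38572 + I*sqrt(62)) = -52468/(-38572 + I*sqrt(62))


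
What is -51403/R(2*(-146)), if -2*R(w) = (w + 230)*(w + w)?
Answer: 51403/18104 ≈ 2.8393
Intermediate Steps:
R(w) = -w*(230 + w) (R(w) = -(w + 230)*(w + w)/2 = -(230 + w)*2*w/2 = -w*(230 + w))
-51403/R(2*(-146)) = -51403*1/(292*(230 + 2*(-146))) = -51403*1/(292*(230 - 292)) = -51403/((-1*(-292)*(-62))) = -51403/(-18104) = -51403*(-1/18104) = 51403/18104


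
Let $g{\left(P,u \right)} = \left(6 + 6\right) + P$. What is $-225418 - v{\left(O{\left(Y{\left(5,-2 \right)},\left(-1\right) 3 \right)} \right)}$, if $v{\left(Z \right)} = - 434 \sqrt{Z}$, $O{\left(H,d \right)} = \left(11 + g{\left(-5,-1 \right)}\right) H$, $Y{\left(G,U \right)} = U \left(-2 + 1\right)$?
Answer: $-222814$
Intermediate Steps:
$Y{\left(G,U \right)} = - U$ ($Y{\left(G,U \right)} = U \left(-1\right) = - U$)
$g{\left(P,u \right)} = 12 + P$
$O{\left(H,d \right)} = 18 H$ ($O{\left(H,d \right)} = \left(11 + \left(12 - 5\right)\right) H = \left(11 + 7\right) H = 18 H$)
$-225418 - v{\left(O{\left(Y{\left(5,-2 \right)},\left(-1\right) 3 \right)} \right)} = -225418 - - 434 \sqrt{18 \left(\left(-1\right) \left(-2\right)\right)} = -225418 - - 434 \sqrt{18 \cdot 2} = -225418 - - 434 \sqrt{36} = -225418 - \left(-434\right) 6 = -225418 - -2604 = -225418 + 2604 = -222814$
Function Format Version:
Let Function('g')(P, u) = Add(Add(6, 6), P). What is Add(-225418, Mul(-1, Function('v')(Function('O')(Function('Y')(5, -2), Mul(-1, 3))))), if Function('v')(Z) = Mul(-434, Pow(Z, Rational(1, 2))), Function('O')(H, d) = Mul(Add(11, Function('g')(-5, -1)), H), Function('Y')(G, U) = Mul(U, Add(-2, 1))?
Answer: -222814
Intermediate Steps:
Function('Y')(G, U) = Mul(-1, U) (Function('Y')(G, U) = Mul(U, -1) = Mul(-1, U))
Function('g')(P, u) = Add(12, P)
Function('O')(H, d) = Mul(18, H) (Function('O')(H, d) = Mul(Add(11, Add(12, -5)), H) = Mul(Add(11, 7), H) = Mul(18, H))
Add(-225418, Mul(-1, Function('v')(Function('O')(Function('Y')(5, -2), Mul(-1, 3))))) = Add(-225418, Mul(-1, Mul(-434, Pow(Mul(18, Mul(-1, -2)), Rational(1, 2))))) = Add(-225418, Mul(-1, Mul(-434, Pow(Mul(18, 2), Rational(1, 2))))) = Add(-225418, Mul(-1, Mul(-434, Pow(36, Rational(1, 2))))) = Add(-225418, Mul(-1, Mul(-434, 6))) = Add(-225418, Mul(-1, -2604)) = Add(-225418, 2604) = -222814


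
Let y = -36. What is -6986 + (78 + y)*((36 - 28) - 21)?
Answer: -7532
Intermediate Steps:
-6986 + (78 + y)*((36 - 28) - 21) = -6986 + (78 - 36)*((36 - 28) - 21) = -6986 + 42*(8 - 21) = -6986 + 42*(-13) = -6986 - 546 = -7532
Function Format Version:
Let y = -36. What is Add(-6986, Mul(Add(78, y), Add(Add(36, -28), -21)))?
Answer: -7532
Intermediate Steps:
Add(-6986, Mul(Add(78, y), Add(Add(36, -28), -21))) = Add(-6986, Mul(Add(78, -36), Add(Add(36, -28), -21))) = Add(-6986, Mul(42, Add(8, -21))) = Add(-6986, Mul(42, -13)) = Add(-6986, -546) = -7532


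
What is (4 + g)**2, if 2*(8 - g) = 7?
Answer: 289/4 ≈ 72.250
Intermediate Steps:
g = 9/2 (g = 8 - 1/2*7 = 8 - 7/2 = 9/2 ≈ 4.5000)
(4 + g)**2 = (4 + 9/2)**2 = (17/2)**2 = 289/4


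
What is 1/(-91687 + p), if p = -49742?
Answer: -1/141429 ≈ -7.0707e-6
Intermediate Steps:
1/(-91687 + p) = 1/(-91687 - 49742) = 1/(-141429) = -1/141429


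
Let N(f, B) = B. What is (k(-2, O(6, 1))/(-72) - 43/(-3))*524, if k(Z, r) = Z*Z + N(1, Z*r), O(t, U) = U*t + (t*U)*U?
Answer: 68906/9 ≈ 7656.2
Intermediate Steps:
O(t, U) = U*t + t*U² (O(t, U) = U*t + (U*t)*U = U*t + t*U²)
k(Z, r) = Z² + Z*r (k(Z, r) = Z*Z + Z*r = Z² + Z*r)
(k(-2, O(6, 1))/(-72) - 43/(-3))*524 = (-2*(-2 + 1*6*(1 + 1))/(-72) - 43/(-3))*524 = (-2*(-2 + 1*6*2)*(-1/72) - 43*(-⅓))*524 = (-2*(-2 + 12)*(-1/72) + 43/3)*524 = (-2*10*(-1/72) + 43/3)*524 = (-20*(-1/72) + 43/3)*524 = (5/18 + 43/3)*524 = (263/18)*524 = 68906/9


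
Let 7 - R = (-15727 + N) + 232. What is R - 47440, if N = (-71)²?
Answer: -36979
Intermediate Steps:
N = 5041
R = 10461 (R = 7 - ((-15727 + 5041) + 232) = 7 - (-10686 + 232) = 7 - 1*(-10454) = 7 + 10454 = 10461)
R - 47440 = 10461 - 47440 = -36979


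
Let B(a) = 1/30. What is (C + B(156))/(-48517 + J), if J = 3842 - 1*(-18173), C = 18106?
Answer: -543181/795060 ≈ -0.68320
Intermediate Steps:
B(a) = 1/30
J = 22015 (J = 3842 + 18173 = 22015)
(C + B(156))/(-48517 + J) = (18106 + 1/30)/(-48517 + 22015) = (543181/30)/(-26502) = (543181/30)*(-1/26502) = -543181/795060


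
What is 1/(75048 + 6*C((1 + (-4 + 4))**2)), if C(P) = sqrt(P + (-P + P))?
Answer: 1/75054 ≈ 1.3324e-5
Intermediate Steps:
C(P) = sqrt(P) (C(P) = sqrt(P + 0) = sqrt(P))
1/(75048 + 6*C((1 + (-4 + 4))**2)) = 1/(75048 + 6*sqrt((1 + (-4 + 4))**2)) = 1/(75048 + 6*sqrt((1 + 0)**2)) = 1/(75048 + 6*sqrt(1**2)) = 1/(75048 + 6*sqrt(1)) = 1/(75048 + 6*1) = 1/(75048 + 6) = 1/75054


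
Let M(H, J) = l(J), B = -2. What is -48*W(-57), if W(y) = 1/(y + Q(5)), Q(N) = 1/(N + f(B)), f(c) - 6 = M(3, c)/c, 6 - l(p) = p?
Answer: 168/199 ≈ 0.84422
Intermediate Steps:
l(p) = 6 - p
M(H, J) = 6 - J
f(c) = 6 + (6 - c)/c
Q(N) = 1/(2 + N) (Q(N) = 1/(N + (5 + 6/(-2))) = 1/(N + (5 + 6*(-½))) = 1/(N + (5 - 3)) = 1/(N + 2) = 1/(2 + N))
W(y) = 1/(⅐ + y) (W(y) = 1/(y + 1/(2 + 5)) = 1/(y + 1/7) = 1/(y + ⅐) = 1/(⅐ + y))
-48*W(-57) = -336/(1 + 7*(-57)) = -336/(1 - 399) = -336/(-398) = -336*(-1)/398 = -48*(-7/398) = 168/199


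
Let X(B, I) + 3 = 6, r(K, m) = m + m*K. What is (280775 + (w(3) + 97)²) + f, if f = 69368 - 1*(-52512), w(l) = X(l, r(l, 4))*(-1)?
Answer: 411491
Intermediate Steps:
r(K, m) = m + K*m
X(B, I) = 3 (X(B, I) = -3 + 6 = 3)
w(l) = -3 (w(l) = 3*(-1) = -3)
f = 121880 (f = 69368 + 52512 = 121880)
(280775 + (w(3) + 97)²) + f = (280775 + (-3 + 97)²) + 121880 = (280775 + 94²) + 121880 = (280775 + 8836) + 121880 = 289611 + 121880 = 411491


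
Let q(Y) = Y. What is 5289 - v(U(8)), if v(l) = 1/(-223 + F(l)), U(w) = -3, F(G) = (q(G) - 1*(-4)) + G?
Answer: 1190026/225 ≈ 5289.0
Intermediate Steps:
F(G) = 4 + 2*G (F(G) = (G - 1*(-4)) + G = (G + 4) + G = (4 + G) + G = 4 + 2*G)
v(l) = 1/(-219 + 2*l) (v(l) = 1/(-223 + (4 + 2*l)) = 1/(-219 + 2*l))
5289 - v(U(8)) = 5289 - 1/(-219 + 2*(-3)) = 5289 - 1/(-219 - 6) = 5289 - 1/(-225) = 5289 - 1*(-1/225) = 5289 + 1/225 = 1190026/225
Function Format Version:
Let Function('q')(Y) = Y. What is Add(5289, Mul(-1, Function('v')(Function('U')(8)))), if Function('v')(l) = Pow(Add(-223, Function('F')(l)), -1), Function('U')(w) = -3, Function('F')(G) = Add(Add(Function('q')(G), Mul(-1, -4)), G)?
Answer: Rational(1190026, 225) ≈ 5289.0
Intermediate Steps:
Function('F')(G) = Add(4, Mul(2, G)) (Function('F')(G) = Add(Add(G, Mul(-1, -4)), G) = Add(Add(G, 4), G) = Add(Add(4, G), G) = Add(4, Mul(2, G)))
Function('v')(l) = Pow(Add(-219, Mul(2, l)), -1) (Function('v')(l) = Pow(Add(-223, Add(4, Mul(2, l))), -1) = Pow(Add(-219, Mul(2, l)), -1))
Add(5289, Mul(-1, Function('v')(Function('U')(8)))) = Add(5289, Mul(-1, Pow(Add(-219, Mul(2, -3)), -1))) = Add(5289, Mul(-1, Pow(Add(-219, -6), -1))) = Add(5289, Mul(-1, Pow(-225, -1))) = Add(5289, Mul(-1, Rational(-1, 225))) = Add(5289, Rational(1, 225)) = Rational(1190026, 225)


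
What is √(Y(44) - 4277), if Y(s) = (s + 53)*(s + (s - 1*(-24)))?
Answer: √6587 ≈ 81.160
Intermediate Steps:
Y(s) = (24 + 2*s)*(53 + s) (Y(s) = (53 + s)*(s + (s + 24)) = (53 + s)*(s + (24 + s)) = (53 + s)*(24 + 2*s) = (24 + 2*s)*(53 + s))
√(Y(44) - 4277) = √((1272 + 2*44² + 130*44) - 4277) = √((1272 + 2*1936 + 5720) - 4277) = √((1272 + 3872 + 5720) - 4277) = √(10864 - 4277) = √6587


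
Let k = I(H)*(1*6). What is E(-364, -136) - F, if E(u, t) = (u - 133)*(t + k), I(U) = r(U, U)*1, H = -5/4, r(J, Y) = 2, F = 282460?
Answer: -220832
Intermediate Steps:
H = -5/4 (H = -5*¼ = -5/4 ≈ -1.2500)
I(U) = 2 (I(U) = 2*1 = 2)
k = 12 (k = 2*(1*6) = 2*6 = 12)
E(u, t) = (-133 + u)*(12 + t) (E(u, t) = (u - 133)*(t + 12) = (-133 + u)*(12 + t))
E(-364, -136) - F = (-1596 - 133*(-136) + 12*(-364) - 136*(-364)) - 1*282460 = (-1596 + 18088 - 4368 + 49504) - 282460 = 61628 - 282460 = -220832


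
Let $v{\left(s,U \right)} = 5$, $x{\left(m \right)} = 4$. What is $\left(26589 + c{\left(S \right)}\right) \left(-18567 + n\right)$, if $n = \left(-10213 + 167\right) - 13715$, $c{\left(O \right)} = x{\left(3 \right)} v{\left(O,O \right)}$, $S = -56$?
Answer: $-1126305752$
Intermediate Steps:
$c{\left(O \right)} = 20$ ($c{\left(O \right)} = 4 \cdot 5 = 20$)
$n = -23761$ ($n = -10046 - 13715 = -23761$)
$\left(26589 + c{\left(S \right)}\right) \left(-18567 + n\right) = \left(26589 + 20\right) \left(-18567 - 23761\right) = 26609 \left(-42328\right) = -1126305752$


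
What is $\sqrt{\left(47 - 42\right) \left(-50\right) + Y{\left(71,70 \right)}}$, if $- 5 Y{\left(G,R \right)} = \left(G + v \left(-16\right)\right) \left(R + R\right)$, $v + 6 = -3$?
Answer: $i \sqrt{6270} \approx 79.183 i$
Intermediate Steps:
$v = -9$ ($v = -6 - 3 = -9$)
$Y{\left(G,R \right)} = - \frac{2 R \left(144 + G\right)}{5}$ ($Y{\left(G,R \right)} = - \frac{\left(G - -144\right) \left(R + R\right)}{5} = - \frac{\left(G + 144\right) 2 R}{5} = - \frac{\left(144 + G\right) 2 R}{5} = - \frac{2 R \left(144 + G\right)}{5}$)
$\sqrt{\left(47 - 42\right) \left(-50\right) + Y{\left(71,70 \right)}} = \sqrt{\left(47 - 42\right) \left(-50\right) - 28 \left(144 + 71\right)} = \sqrt{5 \left(-50\right) - 28 \cdot 215} = \sqrt{-250 - 6020} = \sqrt{-6270} = i \sqrt{6270}$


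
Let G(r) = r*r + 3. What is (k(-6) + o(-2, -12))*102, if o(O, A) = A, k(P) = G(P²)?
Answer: 131274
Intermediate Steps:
G(r) = 3 + r² (G(r) = r² + 3 = 3 + r²)
k(P) = 3 + P⁴ (k(P) = 3 + (P²)² = 3 + P⁴)
(k(-6) + o(-2, -12))*102 = ((3 + (-6)⁴) - 12)*102 = ((3 + 1296) - 12)*102 = (1299 - 12)*102 = 1287*102 = 131274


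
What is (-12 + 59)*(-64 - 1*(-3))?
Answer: -2867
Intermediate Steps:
(-12 + 59)*(-64 - 1*(-3)) = 47*(-64 + 3) = 47*(-61) = -2867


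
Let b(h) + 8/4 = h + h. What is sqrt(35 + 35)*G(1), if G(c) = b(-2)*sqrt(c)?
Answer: -6*sqrt(70) ≈ -50.200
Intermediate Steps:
b(h) = -2 + 2*h (b(h) = -2 + (h + h) = -2 + 2*h)
G(c) = -6*sqrt(c) (G(c) = (-2 + 2*(-2))*sqrt(c) = (-2 - 4)*sqrt(c) = -6*sqrt(c))
sqrt(35 + 35)*G(1) = sqrt(35 + 35)*(-6*sqrt(1)) = sqrt(70)*(-6*1) = sqrt(70)*(-6) = -6*sqrt(70)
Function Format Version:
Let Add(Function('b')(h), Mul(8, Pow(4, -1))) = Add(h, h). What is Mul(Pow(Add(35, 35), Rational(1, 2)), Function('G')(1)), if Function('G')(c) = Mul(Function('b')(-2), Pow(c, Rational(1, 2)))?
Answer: Mul(-6, Pow(70, Rational(1, 2))) ≈ -50.200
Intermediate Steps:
Function('b')(h) = Add(-2, Mul(2, h)) (Function('b')(h) = Add(-2, Add(h, h)) = Add(-2, Mul(2, h)))
Function('G')(c) = Mul(-6, Pow(c, Rational(1, 2))) (Function('G')(c) = Mul(Add(-2, Mul(2, -2)), Pow(c, Rational(1, 2))) = Mul(Add(-2, -4), Pow(c, Rational(1, 2))) = Mul(-6, Pow(c, Rational(1, 2))))
Mul(Pow(Add(35, 35), Rational(1, 2)), Function('G')(1)) = Mul(Pow(Add(35, 35), Rational(1, 2)), Mul(-6, Pow(1, Rational(1, 2)))) = Mul(Pow(70, Rational(1, 2)), Mul(-6, 1)) = Mul(Pow(70, Rational(1, 2)), -6) = Mul(-6, Pow(70, Rational(1, 2)))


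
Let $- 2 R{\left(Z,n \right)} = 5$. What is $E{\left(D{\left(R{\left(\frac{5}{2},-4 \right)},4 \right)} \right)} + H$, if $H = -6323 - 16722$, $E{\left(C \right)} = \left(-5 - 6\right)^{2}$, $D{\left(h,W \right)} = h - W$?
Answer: $-22924$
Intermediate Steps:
$R{\left(Z,n \right)} = - \frac{5}{2}$ ($R{\left(Z,n \right)} = \left(- \frac{1}{2}\right) 5 = - \frac{5}{2}$)
$E{\left(C \right)} = 121$ ($E{\left(C \right)} = \left(-11\right)^{2} = 121$)
$H = -23045$ ($H = -6323 - 16722 = -23045$)
$E{\left(D{\left(R{\left(\frac{5}{2},-4 \right)},4 \right)} \right)} + H = 121 - 23045 = -22924$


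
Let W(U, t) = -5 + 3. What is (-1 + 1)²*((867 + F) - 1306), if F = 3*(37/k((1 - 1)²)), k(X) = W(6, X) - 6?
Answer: 0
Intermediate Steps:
W(U, t) = -2
k(X) = -8 (k(X) = -2 - 6 = -8)
F = -111/8 (F = 3*(37/(-8)) = 3*(37*(-⅛)) = 3*(-37/8) = -111/8 ≈ -13.875)
(-1 + 1)²*((867 + F) - 1306) = (-1 + 1)²*((867 - 111/8) - 1306) = 0²*(6825/8 - 1306) = 0*(-3623/8) = 0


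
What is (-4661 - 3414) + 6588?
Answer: -1487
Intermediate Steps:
(-4661 - 3414) + 6588 = -8075 + 6588 = -1487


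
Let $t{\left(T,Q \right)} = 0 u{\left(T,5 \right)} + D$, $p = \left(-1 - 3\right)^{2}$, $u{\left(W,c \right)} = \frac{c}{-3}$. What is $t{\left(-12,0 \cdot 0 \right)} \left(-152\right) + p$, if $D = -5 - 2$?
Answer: $1080$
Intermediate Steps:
$u{\left(W,c \right)} = - \frac{c}{3}$ ($u{\left(W,c \right)} = c \left(- \frac{1}{3}\right) = - \frac{c}{3}$)
$D = -7$
$p = 16$ ($p = \left(-4\right)^{2} = 16$)
$t{\left(T,Q \right)} = -7$ ($t{\left(T,Q \right)} = 0 \left(\left(- \frac{1}{3}\right) 5\right) - 7 = 0 \left(- \frac{5}{3}\right) - 7 = 0 - 7 = -7$)
$t{\left(-12,0 \cdot 0 \right)} \left(-152\right) + p = \left(-7\right) \left(-152\right) + 16 = 1064 + 16 = 1080$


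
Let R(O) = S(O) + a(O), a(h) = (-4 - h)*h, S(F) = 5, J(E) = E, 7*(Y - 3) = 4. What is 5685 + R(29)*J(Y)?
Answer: 2285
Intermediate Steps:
Y = 25/7 (Y = 3 + (1/7)*4 = 3 + 4/7 = 25/7 ≈ 3.5714)
a(h) = h*(-4 - h)
R(O) = 5 - O*(4 + O)
5685 + R(29)*J(Y) = 5685 + (5 - 1*29*(4 + 29))*(25/7) = 5685 + (5 - 1*29*33)*(25/7) = 5685 + (5 - 957)*(25/7) = 5685 - 952*25/7 = 5685 - 3400 = 2285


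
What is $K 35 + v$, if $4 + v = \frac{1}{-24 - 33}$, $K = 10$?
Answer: $\frac{19721}{57} \approx 345.98$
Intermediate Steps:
$v = - \frac{229}{57}$ ($v = -4 + \frac{1}{-24 - 33} = -4 + \frac{1}{-57} = -4 - \frac{1}{57} = - \frac{229}{57} \approx -4.0175$)
$K 35 + v = 10 \cdot 35 - \frac{229}{57} = 350 - \frac{229}{57} = \frac{19721}{57}$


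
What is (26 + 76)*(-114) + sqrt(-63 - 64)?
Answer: -11628 + I*sqrt(127) ≈ -11628.0 + 11.269*I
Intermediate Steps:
(26 + 76)*(-114) + sqrt(-63 - 64) = 102*(-114) + sqrt(-127) = -11628 + I*sqrt(127)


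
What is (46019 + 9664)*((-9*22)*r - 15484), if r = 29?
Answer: -1181927358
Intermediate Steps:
(46019 + 9664)*((-9*22)*r - 15484) = (46019 + 9664)*(-9*22*29 - 15484) = 55683*(-198*29 - 15484) = 55683*(-5742 - 15484) = 55683*(-21226) = -1181927358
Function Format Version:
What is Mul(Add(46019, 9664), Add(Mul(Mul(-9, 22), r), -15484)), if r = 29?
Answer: -1181927358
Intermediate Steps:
Mul(Add(46019, 9664), Add(Mul(Mul(-9, 22), r), -15484)) = Mul(Add(46019, 9664), Add(Mul(Mul(-9, 22), 29), -15484)) = Mul(55683, Add(Mul(-198, 29), -15484)) = Mul(55683, Add(-5742, -15484)) = Mul(55683, -21226) = -1181927358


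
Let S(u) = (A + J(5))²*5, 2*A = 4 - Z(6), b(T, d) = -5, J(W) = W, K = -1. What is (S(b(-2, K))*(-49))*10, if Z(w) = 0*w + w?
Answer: -39200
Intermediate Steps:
Z(w) = w (Z(w) = 0 + w = w)
A = -1 (A = (4 - 1*6)/2 = (4 - 6)/2 = (½)*(-2) = -1)
S(u) = 80 (S(u) = (-1 + 5)²*5 = 4²*5 = 16*5 = 80)
(S(b(-2, K))*(-49))*10 = (80*(-49))*10 = -3920*10 = -39200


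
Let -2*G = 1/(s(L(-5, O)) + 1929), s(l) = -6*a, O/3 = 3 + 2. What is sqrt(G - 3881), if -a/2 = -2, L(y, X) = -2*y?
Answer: I*sqrt(56336987910)/3810 ≈ 62.298*I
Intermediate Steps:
O = 15 (O = 3*(3 + 2) = 3*5 = 15)
a = 4 (a = -2*(-2) = 4)
s(l) = -24 (s(l) = -6*4 = -24)
G = -1/3810 (G = -1/(2*(-24 + 1929)) = -1/2/1905 = -1/2*1/1905 = -1/3810 ≈ -0.00026247)
sqrt(G - 3881) = sqrt(-1/3810 - 3881) = sqrt(-14786611/3810) = I*sqrt(56336987910)/3810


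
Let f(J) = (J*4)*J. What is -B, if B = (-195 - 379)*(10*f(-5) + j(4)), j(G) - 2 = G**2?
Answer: 584332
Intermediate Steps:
j(G) = 2 + G**2
f(J) = 4*J**2 (f(J) = (4*J)*J = 4*J**2)
B = -584332 (B = (-195 - 379)*(10*(4*(-5)**2) + (2 + 4**2)) = -574*(10*(4*25) + (2 + 16)) = -574*(10*100 + 18) = -574*(1000 + 18) = -574*1018 = -584332)
-B = -1*(-584332) = 584332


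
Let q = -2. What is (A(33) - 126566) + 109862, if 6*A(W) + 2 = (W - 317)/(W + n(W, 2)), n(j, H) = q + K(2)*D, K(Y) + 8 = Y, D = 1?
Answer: -1252967/75 ≈ -16706.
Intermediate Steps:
K(Y) = -8 + Y
n(j, H) = -8 (n(j, H) = -2 + (-8 + 2)*1 = -2 - 6*1 = -2 - 6 = -8)
A(W) = -⅓ + (-317 + W)/(6*(-8 + W)) (A(W) = -⅓ + ((W - 317)/(W - 8))/6 = -⅓ + ((-317 + W)/(-8 + W))/6 = -⅓ + (-317 + W)/(6*(-8 + W)))
(A(33) - 126566) + 109862 = ((-301 - 1*33)/(6*(-8 + 33)) - 126566) + 109862 = ((⅙)*(-301 - 33)/25 - 126566) + 109862 = ((⅙)*(1/25)*(-334) - 126566) + 109862 = (-167/75 - 126566) + 109862 = -9492617/75 + 109862 = -1252967/75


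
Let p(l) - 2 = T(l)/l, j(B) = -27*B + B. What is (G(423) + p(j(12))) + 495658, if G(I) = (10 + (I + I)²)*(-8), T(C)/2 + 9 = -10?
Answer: -815903069/156 ≈ -5.2301e+6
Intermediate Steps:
T(C) = -38 (T(C) = -18 + 2*(-10) = -18 - 20 = -38)
G(I) = -80 - 32*I² (G(I) = (10 + (2*I)²)*(-8) = (10 + 4*I²)*(-8) = -80 - 32*I²)
j(B) = -26*B
p(l) = 2 - 38/l
(G(423) + p(j(12))) + 495658 = ((-80 - 32*423²) + (2 - 38/((-26*12)))) + 495658 = ((-80 - 32*178929) + (2 - 38/(-312))) + 495658 = ((-80 - 5725728) + (2 - 38*(-1/312))) + 495658 = (-5725808 + (2 + 19/156)) + 495658 = (-5725808 + 331/156) + 495658 = -893225717/156 + 495658 = -815903069/156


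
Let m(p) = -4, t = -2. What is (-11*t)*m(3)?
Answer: -88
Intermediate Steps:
(-11*t)*m(3) = -11*(-2)*(-4) = 22*(-4) = -88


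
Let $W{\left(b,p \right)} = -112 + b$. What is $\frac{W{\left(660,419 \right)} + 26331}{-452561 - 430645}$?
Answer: $- \frac{26879}{883206} \approx -0.030433$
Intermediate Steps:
$\frac{W{\left(660,419 \right)} + 26331}{-452561 - 430645} = \frac{\left(-112 + 660\right) + 26331}{-452561 - 430645} = \frac{548 + 26331}{-883206} = 26879 \left(- \frac{1}{883206}\right) = - \frac{26879}{883206}$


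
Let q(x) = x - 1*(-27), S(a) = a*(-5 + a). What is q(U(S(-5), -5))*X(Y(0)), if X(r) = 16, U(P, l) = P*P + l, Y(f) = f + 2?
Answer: 40352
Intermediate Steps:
Y(f) = 2 + f
U(P, l) = l + P² (U(P, l) = P² + l = l + P²)
q(x) = 27 + x (q(x) = x + 27 = 27 + x)
q(U(S(-5), -5))*X(Y(0)) = (27 + (-5 + (-5*(-5 - 5))²))*16 = (27 + (-5 + (-5*(-10))²))*16 = (27 + (-5 + 50²))*16 = (27 + (-5 + 2500))*16 = (27 + 2495)*16 = 2522*16 = 40352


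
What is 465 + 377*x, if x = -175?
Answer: -65510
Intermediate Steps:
465 + 377*x = 465 + 377*(-175) = 465 - 65975 = -65510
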